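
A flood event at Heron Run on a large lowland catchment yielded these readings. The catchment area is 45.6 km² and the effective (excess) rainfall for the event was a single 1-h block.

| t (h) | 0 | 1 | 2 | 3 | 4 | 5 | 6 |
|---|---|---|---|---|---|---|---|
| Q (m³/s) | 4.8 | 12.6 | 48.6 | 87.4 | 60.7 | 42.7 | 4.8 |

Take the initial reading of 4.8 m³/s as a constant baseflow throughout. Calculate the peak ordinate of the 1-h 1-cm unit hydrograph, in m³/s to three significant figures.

U_p ≈ 45.9 m³/s

Direct runoff: 0.0, 7.8, 43.8, 82.6, 55.9, 37.9, 0.0 m³/s; ΣQ_DR = 228.0 m³/s, peak = 82.6 m³/s.
Runoff depth d = ΣQ_DR·Δt / A = 228.0 × 3600 / (45.6 km²) = 18.00 mm.
The 1-cm UH is the DRH scaled by (10 mm)/d, so U_p = 82.6 × 10/18.00 = 45.9 m³/s.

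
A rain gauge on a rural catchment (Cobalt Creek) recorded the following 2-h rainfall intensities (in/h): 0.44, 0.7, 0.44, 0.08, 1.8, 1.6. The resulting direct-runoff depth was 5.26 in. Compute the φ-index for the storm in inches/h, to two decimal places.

φ ≈ 0.49 in/h

Only the 3 blocks with intensity above φ contribute runoff: 0.7, 1.8, 1.6 in/h.
Σ(I−φ)·Δt = d  ⇒  (0.7+1.8+1.6 − 3φ)·2 = 5.26
φ = (4.100 − 5.26/2) / 3 = 0.49 in/h.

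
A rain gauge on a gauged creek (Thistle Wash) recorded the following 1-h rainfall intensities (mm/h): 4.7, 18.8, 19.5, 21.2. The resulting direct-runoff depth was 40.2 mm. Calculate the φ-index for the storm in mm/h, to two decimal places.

φ ≈ 6.43 mm/h

Only the 3 blocks with intensity above φ contribute runoff: 18.8, 19.5, 21.2 mm/h.
Σ(I−φ)·Δt = d  ⇒  (18.8+19.5+21.2 − 3φ)·1 = 40.2
φ = (59.50 − 40.2/1) / 3 = 6.43 mm/h.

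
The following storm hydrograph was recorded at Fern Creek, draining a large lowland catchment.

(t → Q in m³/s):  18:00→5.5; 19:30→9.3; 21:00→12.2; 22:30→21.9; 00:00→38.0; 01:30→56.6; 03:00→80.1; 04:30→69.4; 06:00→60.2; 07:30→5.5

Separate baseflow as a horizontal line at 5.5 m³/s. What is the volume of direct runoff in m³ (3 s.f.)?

V ≈ 1.64 × 10^6 m³

Direct-runoff ordinates (Q − Q_b): 0.0, 3.8, 6.7, 16.4, 32.5, 51.1, 74.6, 63.9, 54.7, 0.0 m³/s.
ΣQ_DR = 303.7 m³/s.
With Δt = 1.5 h = 5400 s, V = ΣQ_DR · Δt = 303.7 × 5400 = 1.64 × 10^6 m³.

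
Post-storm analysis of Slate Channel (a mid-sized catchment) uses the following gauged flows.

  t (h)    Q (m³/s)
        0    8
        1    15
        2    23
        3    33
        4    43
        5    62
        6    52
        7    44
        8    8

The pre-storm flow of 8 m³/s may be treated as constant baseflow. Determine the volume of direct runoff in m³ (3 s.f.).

Direct-runoff ordinates (Q − Q_b): 0.0, 7.0, 15.0, 25.0, 35.0, 54.0, 44.0, 36.0, 0.0 m³/s.
ΣQ_DR = 216.0 m³/s.
With Δt = 1 h = 3600 s, V = ΣQ_DR · Δt = 216.0 × 3600 = 7.78 × 10^5 m³.

V ≈ 7.78 × 10^5 m³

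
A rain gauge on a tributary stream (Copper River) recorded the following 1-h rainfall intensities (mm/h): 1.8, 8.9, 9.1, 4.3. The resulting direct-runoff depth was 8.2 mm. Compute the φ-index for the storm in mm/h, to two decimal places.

Only the 2 blocks with intensity above φ contribute runoff: 8.9, 9.1 mm/h.
Σ(I−φ)·Δt = d  ⇒  (8.9+9.1 − 2φ)·1 = 8.2
φ = (18.00 − 8.2/1) / 2 = 4.90 mm/h.

φ ≈ 4.90 mm/h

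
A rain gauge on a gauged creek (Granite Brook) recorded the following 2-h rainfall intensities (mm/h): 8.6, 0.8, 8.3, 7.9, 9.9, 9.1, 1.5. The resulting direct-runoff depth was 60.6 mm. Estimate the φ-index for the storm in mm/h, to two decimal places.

Only the 5 blocks with intensity above φ contribute runoff: 8.6, 8.3, 7.9, 9.9, 9.1 mm/h.
Σ(I−φ)·Δt = d  ⇒  (8.6+8.3+7.9+9.9+9.1 − 5φ)·2 = 60.6
φ = (43.80 − 60.6/2) / 5 = 2.70 mm/h.

φ ≈ 2.70 mm/h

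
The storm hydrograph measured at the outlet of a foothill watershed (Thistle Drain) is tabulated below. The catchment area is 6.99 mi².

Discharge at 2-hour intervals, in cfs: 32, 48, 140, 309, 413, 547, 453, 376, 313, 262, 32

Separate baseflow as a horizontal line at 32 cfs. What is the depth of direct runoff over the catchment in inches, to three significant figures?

d ≈ 1.14 in

Direct runoff: 0.0, 16.0, 108.0, 277.0, 381.0, 515.0, 421.0, 344.0, 281.0, 230.0, 0.0 cfs; ΣQ_DR = 2573 cfs.
V = ΣQ_DR · Δt = 2573 × 7200 s = 1.853 × 10^7 ft³.
Over A = 6.99 mi², depth = V / A = 1.14 in.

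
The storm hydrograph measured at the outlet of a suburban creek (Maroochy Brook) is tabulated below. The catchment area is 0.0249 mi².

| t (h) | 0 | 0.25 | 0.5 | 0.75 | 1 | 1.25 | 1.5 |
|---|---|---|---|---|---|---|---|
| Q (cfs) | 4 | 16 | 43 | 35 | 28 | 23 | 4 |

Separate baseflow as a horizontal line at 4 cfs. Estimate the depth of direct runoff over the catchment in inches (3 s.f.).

Direct runoff: 0.0, 12.0, 39.0, 31.0, 24.0, 19.0, 0.0 cfs; ΣQ_DR = 125.0 cfs.
V = ΣQ_DR · Δt = 125.0 × 900 s = 1.125 × 10^5 ft³.
Over A = 0.0249 mi², depth = V / A = 1.94 in.

d ≈ 1.94 in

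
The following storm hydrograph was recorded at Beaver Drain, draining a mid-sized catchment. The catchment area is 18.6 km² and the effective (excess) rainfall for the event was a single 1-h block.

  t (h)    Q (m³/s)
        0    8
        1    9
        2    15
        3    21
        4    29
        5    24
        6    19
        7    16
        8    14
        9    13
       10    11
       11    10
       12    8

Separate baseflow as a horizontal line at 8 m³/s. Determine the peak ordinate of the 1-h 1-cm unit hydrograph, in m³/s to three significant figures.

U_p ≈ 11.7 m³/s

Direct runoff: 0.0, 1.0, 7.0, 13.0, 21.0, 16.0, 11.0, 8.0, 6.0, 5.0, 3.0, 2.0, 0.0 m³/s; ΣQ_DR = 93.00 m³/s, peak = 21.0 m³/s.
Runoff depth d = ΣQ_DR·Δt / A = 93.00 × 3600 / (18.6 km²) = 18.00 mm.
The 1-cm UH is the DRH scaled by (10 mm)/d, so U_p = 21.0 × 10/18.00 = 11.7 m³/s.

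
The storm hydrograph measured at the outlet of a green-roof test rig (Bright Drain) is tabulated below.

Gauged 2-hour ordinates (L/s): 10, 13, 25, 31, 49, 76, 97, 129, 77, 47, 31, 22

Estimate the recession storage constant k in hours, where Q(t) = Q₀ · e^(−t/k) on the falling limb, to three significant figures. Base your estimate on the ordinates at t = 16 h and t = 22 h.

On the falling limb, Q drops from 77 to 22 L/s between t = 16 h and t = 22 h (Δt = 6 h).
k = −Δt / ln(Q₂/Q₁) = −6 / ln(22/77) = 4.79 h.

k ≈ 4.79 h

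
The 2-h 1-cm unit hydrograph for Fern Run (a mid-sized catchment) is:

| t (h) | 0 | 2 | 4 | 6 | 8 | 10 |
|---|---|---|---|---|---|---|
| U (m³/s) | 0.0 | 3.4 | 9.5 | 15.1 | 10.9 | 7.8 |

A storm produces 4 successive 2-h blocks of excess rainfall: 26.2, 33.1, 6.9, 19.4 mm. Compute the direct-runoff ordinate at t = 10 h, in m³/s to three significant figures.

Q ≈ 85.4 m³/s

By discrete convolution, Q_j = Σ (P_i / 10 mm) · U_{j−i}.
At t = 10 h (j=5): Q = (26.2/10)·7.8 + (33.1/10)·10.9 + (6.9/10)·15.1 + (19.4/10)·9.5 = 85.4 m³/s.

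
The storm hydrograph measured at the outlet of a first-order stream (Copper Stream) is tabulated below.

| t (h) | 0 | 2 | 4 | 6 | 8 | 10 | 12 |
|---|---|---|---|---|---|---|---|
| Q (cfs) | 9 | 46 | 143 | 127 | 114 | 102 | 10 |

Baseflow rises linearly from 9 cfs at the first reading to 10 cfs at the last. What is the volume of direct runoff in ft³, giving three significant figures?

V ≈ 3.49 × 10^6 ft³

Direct-runoff ordinates (Q − Q_b): 0.00, 36.83, 133.67, 117.50, 104.33, 92.17, 0.00 cfs.
ΣQ_DR = 484.5 cfs.
With Δt = 2 h = 7200 s, V = ΣQ_DR · Δt = 484.5 × 7200 = 3.49 × 10^6 ft³.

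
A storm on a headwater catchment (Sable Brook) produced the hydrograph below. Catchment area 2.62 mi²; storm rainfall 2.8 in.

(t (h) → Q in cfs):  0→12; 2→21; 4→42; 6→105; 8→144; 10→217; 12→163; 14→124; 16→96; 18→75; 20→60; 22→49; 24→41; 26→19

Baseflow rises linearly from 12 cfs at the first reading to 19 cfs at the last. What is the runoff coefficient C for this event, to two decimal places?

ΣQ_DR = 951.0 cfs; V = ΣQ_DR·Δt = 6.847 × 10^6 ft³.
Runoff depth d = V / A = 1.125 in.
C = d / P = 1.125 / 2.8 = 0.40.

C ≈ 0.40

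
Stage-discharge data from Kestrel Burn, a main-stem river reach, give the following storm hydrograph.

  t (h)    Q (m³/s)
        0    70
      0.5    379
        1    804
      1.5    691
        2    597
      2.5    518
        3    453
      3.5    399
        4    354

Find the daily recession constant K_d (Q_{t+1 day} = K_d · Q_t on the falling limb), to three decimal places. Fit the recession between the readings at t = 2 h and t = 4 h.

Between t = 2 h and t = 4 h the flow falls from 597 to 354 m³/s over 4×0.5 h = 2 h.
Per-interval ratio K = (354/597)^(1/4) = 0.8775; K_d = K^(24/0.5) = 0.002.

K_d ≈ 0.002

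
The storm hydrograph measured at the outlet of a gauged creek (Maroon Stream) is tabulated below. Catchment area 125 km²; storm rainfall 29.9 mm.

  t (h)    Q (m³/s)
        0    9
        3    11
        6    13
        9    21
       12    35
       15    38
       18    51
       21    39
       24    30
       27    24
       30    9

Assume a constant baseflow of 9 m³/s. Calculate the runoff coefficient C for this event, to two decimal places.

C ≈ 0.52

ΣQ_DR = 181.0 m³/s; V = ΣQ_DR·Δt = 1.955 × 10^6 m³.
Runoff depth d = V / A = 15.64 mm.
C = d / P = 15.64 / 29.9 = 0.52.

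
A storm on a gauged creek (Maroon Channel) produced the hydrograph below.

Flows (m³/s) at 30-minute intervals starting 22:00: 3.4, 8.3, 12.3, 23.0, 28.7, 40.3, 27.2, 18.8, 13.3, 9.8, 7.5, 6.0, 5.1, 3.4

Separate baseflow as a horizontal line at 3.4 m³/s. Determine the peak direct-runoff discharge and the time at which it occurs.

Subtracting baseflow gives direct-runoff ordinates: 0.0, 4.9, 8.9, 19.6, 25.3, 36.9, 23.8, 15.4, 9.9, 6.4, 4.1, 2.6, 1.7, 0.0 m³/s.
The maximum is 36.9 m³/s, occurring at the reading for t = 00:30.

Q_p = 36.9 m³/s at t = 00:30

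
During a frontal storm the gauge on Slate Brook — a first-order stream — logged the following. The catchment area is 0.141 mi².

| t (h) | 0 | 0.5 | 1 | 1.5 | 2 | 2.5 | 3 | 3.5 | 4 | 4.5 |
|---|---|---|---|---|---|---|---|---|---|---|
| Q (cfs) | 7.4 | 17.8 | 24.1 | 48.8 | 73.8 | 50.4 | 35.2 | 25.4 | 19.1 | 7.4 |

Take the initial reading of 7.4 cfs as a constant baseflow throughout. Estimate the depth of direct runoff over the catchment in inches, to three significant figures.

Direct runoff: 0.0, 10.4, 16.7, 41.4, 66.4, 43.0, 27.8, 18.0, 11.7, 0.0 cfs; ΣQ_DR = 235.4 cfs.
V = ΣQ_DR · Δt = 235.4 × 1800 s = 4.237 × 10^5 ft³.
Over A = 0.141 mi², depth = V / A = 1.29 in.

d ≈ 1.29 in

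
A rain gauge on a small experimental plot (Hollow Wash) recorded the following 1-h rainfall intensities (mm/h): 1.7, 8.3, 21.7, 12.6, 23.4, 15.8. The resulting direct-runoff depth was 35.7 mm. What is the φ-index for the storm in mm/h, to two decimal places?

φ ≈ 9.45 mm/h

Only the 4 blocks with intensity above φ contribute runoff: 21.7, 12.6, 23.4, 15.8 mm/h.
Σ(I−φ)·Δt = d  ⇒  (21.7+12.6+23.4+15.8 − 4φ)·1 = 35.7
φ = (73.50 − 35.7/1) / 4 = 9.45 mm/h.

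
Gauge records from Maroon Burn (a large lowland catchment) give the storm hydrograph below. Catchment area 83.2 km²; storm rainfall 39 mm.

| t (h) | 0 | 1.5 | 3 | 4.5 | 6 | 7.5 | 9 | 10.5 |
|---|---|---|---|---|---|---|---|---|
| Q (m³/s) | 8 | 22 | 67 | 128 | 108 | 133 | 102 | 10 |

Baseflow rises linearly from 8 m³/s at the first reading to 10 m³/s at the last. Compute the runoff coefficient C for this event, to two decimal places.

ΣQ_DR = 506.0 m³/s; V = ΣQ_DR·Δt = 2.732 × 10^6 m³.
Runoff depth d = V / A = 32.84 mm.
C = d / P = 32.84 / 39 = 0.84.

C ≈ 0.84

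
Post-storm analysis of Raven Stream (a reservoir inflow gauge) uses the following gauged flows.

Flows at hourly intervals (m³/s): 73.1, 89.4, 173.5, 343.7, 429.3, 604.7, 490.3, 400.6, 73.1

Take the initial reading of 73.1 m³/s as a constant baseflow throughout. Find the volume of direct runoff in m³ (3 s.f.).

Direct-runoff ordinates (Q − Q_b): 0.0, 16.3, 100.4, 270.6, 356.2, 531.6, 417.2, 327.5, 0.0 m³/s.
ΣQ_DR = 2020 m³/s.
With Δt = 1 h = 3600 s, V = ΣQ_DR · Δt = 2020 × 3600 = 7.27 × 10^6 m³.

V ≈ 7.27 × 10^6 m³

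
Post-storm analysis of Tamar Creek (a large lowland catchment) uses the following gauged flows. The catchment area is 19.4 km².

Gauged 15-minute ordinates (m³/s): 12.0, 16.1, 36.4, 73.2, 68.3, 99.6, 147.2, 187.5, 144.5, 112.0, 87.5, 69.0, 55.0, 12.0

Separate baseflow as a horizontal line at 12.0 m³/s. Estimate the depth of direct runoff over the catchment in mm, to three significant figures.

d ≈ 44.2 mm

Direct runoff: 0.0, 4.1, 24.4, 61.2, 56.3, 87.6, 135.2, 175.5, 132.5, 100.0, 75.5, 57.0, 43.0, 0.0 m³/s; ΣQ_DR = 952.3 m³/s.
V = ΣQ_DR · Δt = 952.3 × 900 s = 8.571 × 10^5 m³.
Over A = 19.4 km², depth = V / A = 44.2 mm.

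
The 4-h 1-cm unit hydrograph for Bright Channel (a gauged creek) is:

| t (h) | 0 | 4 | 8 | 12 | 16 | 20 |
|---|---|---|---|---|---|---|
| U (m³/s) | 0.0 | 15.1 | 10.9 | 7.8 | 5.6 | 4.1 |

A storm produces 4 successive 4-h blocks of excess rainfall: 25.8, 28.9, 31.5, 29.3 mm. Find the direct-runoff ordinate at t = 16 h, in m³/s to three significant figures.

By discrete convolution, Q_j = Σ (P_i / 10 mm) · U_{j−i}.
At t = 16 h (j=4): Q = (25.8/10)·5.6 + (28.9/10)·7.8 + (31.5/10)·10.9 + (29.3/10)·15.1 = 116 m³/s.

Q ≈ 116 m³/s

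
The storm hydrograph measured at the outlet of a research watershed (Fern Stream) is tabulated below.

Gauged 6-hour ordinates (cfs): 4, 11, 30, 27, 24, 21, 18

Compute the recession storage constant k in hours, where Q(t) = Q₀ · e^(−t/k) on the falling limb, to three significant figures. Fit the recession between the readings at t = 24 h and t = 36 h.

On the falling limb, Q drops from 24 to 18 cfs between t = 24 h and t = 36 h (Δt = 12 h).
k = −Δt / ln(Q₂/Q₁) = −12 / ln(18/24) = 41.7 h.

k ≈ 41.7 h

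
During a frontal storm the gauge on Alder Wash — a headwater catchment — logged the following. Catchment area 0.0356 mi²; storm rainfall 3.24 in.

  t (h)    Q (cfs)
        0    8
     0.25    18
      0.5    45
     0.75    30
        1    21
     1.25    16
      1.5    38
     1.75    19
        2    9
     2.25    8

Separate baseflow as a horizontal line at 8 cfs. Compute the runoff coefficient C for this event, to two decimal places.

ΣQ_DR = 132.0 cfs; V = ΣQ_DR·Δt = 1.188 × 10^5 ft³.
Runoff depth d = V / A = 1.436 in.
C = d / P = 1.436 / 3.24 = 0.44.

C ≈ 0.44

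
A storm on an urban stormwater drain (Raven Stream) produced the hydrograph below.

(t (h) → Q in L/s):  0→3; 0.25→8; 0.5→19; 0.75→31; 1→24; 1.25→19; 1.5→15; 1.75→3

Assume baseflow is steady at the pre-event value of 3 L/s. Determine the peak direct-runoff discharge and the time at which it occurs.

Subtracting baseflow gives direct-runoff ordinates: 0.0, 5.0, 16.0, 28.0, 21.0, 16.0, 12.0, 0.0 L/s.
The maximum is 28.0 L/s, occurring at the reading for t = 0.75 h.

Q_p = 28.0 L/s at t = 0.75 h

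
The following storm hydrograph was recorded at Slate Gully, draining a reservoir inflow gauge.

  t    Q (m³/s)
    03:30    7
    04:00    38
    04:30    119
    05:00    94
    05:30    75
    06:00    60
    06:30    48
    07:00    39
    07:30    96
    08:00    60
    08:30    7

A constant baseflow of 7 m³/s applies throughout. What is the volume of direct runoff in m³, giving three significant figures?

V ≈ 1.02 × 10^6 m³

Direct-runoff ordinates (Q − Q_b): 0.0, 31.0, 112.0, 87.0, 68.0, 53.0, 41.0, 32.0, 89.0, 53.0, 0.0 m³/s.
ΣQ_DR = 566.0 m³/s.
With Δt = 0.5 h = 1800 s, V = ΣQ_DR · Δt = 566.0 × 1800 = 1.02 × 10^6 m³.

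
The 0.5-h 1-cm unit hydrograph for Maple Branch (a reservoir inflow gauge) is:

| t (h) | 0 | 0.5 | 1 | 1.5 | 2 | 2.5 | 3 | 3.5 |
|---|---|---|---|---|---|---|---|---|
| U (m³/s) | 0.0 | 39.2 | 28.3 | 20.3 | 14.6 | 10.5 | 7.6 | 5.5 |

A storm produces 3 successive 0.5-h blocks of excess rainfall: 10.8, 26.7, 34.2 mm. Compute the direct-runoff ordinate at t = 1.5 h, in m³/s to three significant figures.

Q ≈ 232 m³/s

By discrete convolution, Q_j = Σ (P_i / 10 mm) · U_{j−i}.
At t = 1.5 h (j=3): Q = (10.8/10)·20.3 + (26.7/10)·28.3 + (34.2/10)·39.2 = 232 m³/s.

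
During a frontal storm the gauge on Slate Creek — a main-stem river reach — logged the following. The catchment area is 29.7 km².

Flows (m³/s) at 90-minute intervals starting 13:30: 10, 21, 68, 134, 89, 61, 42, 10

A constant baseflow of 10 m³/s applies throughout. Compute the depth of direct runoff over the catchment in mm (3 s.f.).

Direct runoff: 0.0, 11.0, 58.0, 124.0, 79.0, 51.0, 32.0, 0.0 m³/s; ΣQ_DR = 355.0 m³/s.
V = ΣQ_DR · Δt = 355.0 × 5400 s = 1.917 × 10^6 m³.
Over A = 29.7 km², depth = V / A = 64.5 mm.

d ≈ 64.5 mm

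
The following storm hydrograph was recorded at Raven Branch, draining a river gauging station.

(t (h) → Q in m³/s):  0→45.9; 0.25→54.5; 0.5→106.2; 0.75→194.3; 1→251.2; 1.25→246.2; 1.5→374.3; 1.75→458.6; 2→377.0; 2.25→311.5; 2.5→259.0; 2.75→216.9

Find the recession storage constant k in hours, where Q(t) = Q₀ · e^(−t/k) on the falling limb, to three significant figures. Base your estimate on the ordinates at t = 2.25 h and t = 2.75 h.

k ≈ 1.38 h

On the falling limb, Q drops from 311.5 to 216.9 m³/s between t = 2.25 h and t = 2.75 h (Δt = 0.5 h).
k = −Δt / ln(Q₂/Q₁) = −0.5 / ln(216.9/311.5) = 1.38 h.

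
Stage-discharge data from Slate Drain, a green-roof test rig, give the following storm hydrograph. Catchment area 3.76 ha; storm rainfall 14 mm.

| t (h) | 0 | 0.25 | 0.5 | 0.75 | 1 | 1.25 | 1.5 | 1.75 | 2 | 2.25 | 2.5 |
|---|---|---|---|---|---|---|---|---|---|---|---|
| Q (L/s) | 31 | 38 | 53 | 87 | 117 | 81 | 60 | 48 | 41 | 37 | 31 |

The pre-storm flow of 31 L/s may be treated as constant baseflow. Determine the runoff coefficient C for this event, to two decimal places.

C ≈ 0.48

ΣQ_DR = 283.0 L/s; V = ΣQ_DR·Δt = 2.547 × 10^5 L.
Runoff depth d = V / A = 6.774 mm.
C = d / P = 6.774 / 14 = 0.48.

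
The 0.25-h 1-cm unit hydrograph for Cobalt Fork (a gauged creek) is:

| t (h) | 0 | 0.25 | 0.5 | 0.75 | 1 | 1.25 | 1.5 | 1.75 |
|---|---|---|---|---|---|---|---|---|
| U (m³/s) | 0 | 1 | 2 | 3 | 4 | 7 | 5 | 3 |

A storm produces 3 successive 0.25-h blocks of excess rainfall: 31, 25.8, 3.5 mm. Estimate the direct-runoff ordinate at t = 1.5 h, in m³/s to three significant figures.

Q ≈ 35.0 m³/s

By discrete convolution, Q_j = Σ (P_i / 10 mm) · U_{j−i}.
At t = 1.5 h (j=6): Q = (31/10)·5 + (25.8/10)·7 + (3.5/10)·4 = 35.0 m³/s.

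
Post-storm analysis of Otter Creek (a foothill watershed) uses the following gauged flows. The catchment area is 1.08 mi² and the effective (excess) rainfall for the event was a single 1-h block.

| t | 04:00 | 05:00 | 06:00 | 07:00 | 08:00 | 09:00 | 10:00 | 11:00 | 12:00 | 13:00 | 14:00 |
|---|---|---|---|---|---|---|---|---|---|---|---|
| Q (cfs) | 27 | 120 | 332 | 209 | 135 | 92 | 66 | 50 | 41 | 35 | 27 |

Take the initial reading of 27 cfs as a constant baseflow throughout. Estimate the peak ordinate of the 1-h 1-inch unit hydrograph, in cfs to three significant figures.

Direct runoff: 0.0, 93.0, 305.0, 182.0, 108.0, 65.0, 39.0, 23.0, 14.0, 8.0, 0.0 cfs; ΣQ_DR = 837.0 cfs, peak = 305.0 cfs.
Runoff depth d = ΣQ_DR·Δt / A = 837.0 × 3600 / (1.08 mi²) = 1.201 in.
The 1-inch UH is the DRH scaled by (1 in)/d, so U_p = 305.0 × 1/1.201 = 254 cfs.

U_p ≈ 254 cfs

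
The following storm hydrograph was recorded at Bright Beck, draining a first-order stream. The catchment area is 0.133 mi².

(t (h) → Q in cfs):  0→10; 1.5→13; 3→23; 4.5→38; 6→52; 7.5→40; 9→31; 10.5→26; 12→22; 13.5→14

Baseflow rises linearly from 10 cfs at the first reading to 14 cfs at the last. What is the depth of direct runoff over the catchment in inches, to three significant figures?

Direct runoff: 0.00, 2.56, 12.11, 26.67, 40.22, 27.78, 18.33, 12.89, 8.44, 0.00 cfs; ΣQ_DR = 149.0 cfs.
V = ΣQ_DR · Δt = 149.0 × 5400 s = 8.046 × 10^5 ft³.
Over A = 0.133 mi², depth = V / A = 2.60 in.

d ≈ 2.60 in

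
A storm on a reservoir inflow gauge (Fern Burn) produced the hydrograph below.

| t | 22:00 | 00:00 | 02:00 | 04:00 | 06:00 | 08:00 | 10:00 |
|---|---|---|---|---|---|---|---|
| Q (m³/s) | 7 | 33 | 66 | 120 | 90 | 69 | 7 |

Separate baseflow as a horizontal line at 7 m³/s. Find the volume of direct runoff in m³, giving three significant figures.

V ≈ 2.47 × 10^6 m³

Direct-runoff ordinates (Q − Q_b): 0.0, 26.0, 59.0, 113.0, 83.0, 62.0, 0.0 m³/s.
ΣQ_DR = 343.0 m³/s.
With Δt = 2 h = 7200 s, V = ΣQ_DR · Δt = 343.0 × 7200 = 2.47 × 10^6 m³.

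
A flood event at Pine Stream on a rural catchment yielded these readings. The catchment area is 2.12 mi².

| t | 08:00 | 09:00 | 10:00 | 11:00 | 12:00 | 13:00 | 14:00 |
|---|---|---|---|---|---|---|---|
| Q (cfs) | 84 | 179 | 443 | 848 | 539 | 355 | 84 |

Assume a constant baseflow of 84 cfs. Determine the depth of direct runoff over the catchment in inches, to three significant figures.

Direct runoff: 0.0, 95.0, 359.0, 764.0, 455.0, 271.0, 0.0 cfs; ΣQ_DR = 1944 cfs.
V = ΣQ_DR · Δt = 1944 × 3600 s = 6.998 × 10^6 ft³.
Over A = 2.12 mi², depth = V / A = 1.42 in.

d ≈ 1.42 in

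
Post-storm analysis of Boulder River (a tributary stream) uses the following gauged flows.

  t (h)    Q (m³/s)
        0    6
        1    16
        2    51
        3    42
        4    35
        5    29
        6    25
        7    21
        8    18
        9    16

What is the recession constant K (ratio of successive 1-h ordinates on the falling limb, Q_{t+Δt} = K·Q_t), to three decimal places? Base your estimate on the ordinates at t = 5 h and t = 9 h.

Using the recession-limb readings at t = 5 h and t = 9 h: Q falls from 29 to 16 m³/s over 4 intervals.
K = (Q₂/Q₁)^(1/4) = (16/29)^(1/4) = 0.862.

K ≈ 0.862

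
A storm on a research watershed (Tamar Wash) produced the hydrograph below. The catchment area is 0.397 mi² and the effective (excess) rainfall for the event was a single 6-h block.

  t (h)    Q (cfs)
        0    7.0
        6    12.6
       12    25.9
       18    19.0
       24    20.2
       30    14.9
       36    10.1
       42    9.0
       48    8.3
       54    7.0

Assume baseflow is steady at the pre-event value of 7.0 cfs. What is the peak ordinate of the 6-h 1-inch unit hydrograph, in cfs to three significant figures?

U_p ≈ 12.6 cfs

Direct runoff: 0.0, 5.6, 18.9, 12.0, 13.2, 7.9, 3.1, 2.0, 1.3, 0.0 cfs; ΣQ_DR = 64.00 cfs, peak = 18.9 cfs.
Runoff depth d = ΣQ_DR·Δt / A = 64.00 × 21600 / (0.397 mi²) = 1.499 in.
The 1-inch UH is the DRH scaled by (1 in)/d, so U_p = 18.9 × 1/1.499 = 12.6 cfs.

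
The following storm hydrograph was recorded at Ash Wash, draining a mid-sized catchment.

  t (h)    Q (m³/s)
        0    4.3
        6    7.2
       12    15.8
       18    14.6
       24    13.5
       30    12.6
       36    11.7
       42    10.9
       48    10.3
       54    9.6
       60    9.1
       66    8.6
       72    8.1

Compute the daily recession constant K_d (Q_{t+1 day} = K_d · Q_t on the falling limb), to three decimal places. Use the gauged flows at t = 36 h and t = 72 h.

Between t = 36 h and t = 72 h the flow falls from 11.7 to 8.1 m³/s over 6×6 h = 36 h.
Per-interval ratio K = (8.1/11.7)^(1/6) = 0.9406; K_d = K^(24/6) = 0.783.

K_d ≈ 0.783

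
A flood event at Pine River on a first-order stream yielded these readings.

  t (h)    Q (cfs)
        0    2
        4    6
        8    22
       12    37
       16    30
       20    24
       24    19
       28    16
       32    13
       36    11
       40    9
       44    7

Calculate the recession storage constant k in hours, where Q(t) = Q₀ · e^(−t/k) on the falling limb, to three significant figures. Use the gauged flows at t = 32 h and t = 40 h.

On the falling limb, Q drops from 13 to 9 cfs between t = 32 h and t = 40 h (Δt = 8 h).
k = −Δt / ln(Q₂/Q₁) = −8 / ln(9/13) = 21.8 h.

k ≈ 21.8 h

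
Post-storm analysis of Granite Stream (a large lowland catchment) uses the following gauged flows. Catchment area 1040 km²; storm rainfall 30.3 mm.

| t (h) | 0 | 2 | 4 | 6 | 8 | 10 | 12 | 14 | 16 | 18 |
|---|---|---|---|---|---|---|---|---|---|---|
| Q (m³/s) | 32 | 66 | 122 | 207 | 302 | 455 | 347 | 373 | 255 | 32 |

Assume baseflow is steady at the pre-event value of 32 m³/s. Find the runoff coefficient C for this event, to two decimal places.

ΣQ_DR = 1871 m³/s; V = ΣQ_DR·Δt = 1.347 × 10^7 m³.
Runoff depth d = V / A = 12.95 mm.
C = d / P = 12.95 / 30.3 = 0.43.

C ≈ 0.43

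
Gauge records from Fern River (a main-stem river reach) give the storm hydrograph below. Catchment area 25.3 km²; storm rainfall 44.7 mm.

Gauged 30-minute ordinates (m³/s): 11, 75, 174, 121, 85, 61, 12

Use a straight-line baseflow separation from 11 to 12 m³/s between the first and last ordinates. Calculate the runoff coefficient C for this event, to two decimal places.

ΣQ_DR = 458.5 m³/s; V = ΣQ_DR·Δt = 8.253 × 10^5 m³.
Runoff depth d = V / A = 32.62 mm.
C = d / P = 32.62 / 44.7 = 0.73.

C ≈ 0.73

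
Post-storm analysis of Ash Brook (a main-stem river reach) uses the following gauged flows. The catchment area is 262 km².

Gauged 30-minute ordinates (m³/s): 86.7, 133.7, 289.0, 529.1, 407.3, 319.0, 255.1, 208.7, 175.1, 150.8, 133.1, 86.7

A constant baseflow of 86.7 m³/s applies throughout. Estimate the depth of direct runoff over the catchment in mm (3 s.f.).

d ≈ 11.9 mm

Direct runoff: 0.0, 47.0, 202.3, 442.4, 320.6, 232.3, 168.4, 122.0, 88.4, 64.1, 46.4, 0.0 m³/s; ΣQ_DR = 1734 m³/s.
V = ΣQ_DR · Δt = 1734 × 1800 s = 3.121 × 10^6 m³.
Over A = 262 km², depth = V / A = 11.9 mm.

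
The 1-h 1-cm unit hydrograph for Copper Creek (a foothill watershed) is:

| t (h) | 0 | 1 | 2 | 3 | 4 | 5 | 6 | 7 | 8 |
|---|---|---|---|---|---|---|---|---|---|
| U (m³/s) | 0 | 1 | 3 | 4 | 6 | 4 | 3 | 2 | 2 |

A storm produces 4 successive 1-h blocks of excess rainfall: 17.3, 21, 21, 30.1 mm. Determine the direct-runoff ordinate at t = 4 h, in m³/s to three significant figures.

Q ≈ 28.1 m³/s

By discrete convolution, Q_j = Σ (P_i / 10 mm) · U_{j−i}.
At t = 4 h (j=4): Q = (17.3/10)·6 + (21/10)·4 + (21/10)·3 + (30.1/10)·1 = 28.1 m³/s.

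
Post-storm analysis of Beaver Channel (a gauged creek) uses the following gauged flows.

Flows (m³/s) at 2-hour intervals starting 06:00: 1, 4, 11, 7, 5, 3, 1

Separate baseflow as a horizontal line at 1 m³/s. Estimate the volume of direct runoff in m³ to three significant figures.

V ≈ 1.80 × 10^5 m³

Direct-runoff ordinates (Q − Q_b): 0.0, 3.0, 10.0, 6.0, 4.0, 2.0, 0.0 m³/s.
ΣQ_DR = 25.00 m³/s.
With Δt = 2 h = 7200 s, V = ΣQ_DR · Δt = 25.00 × 7200 = 1.80 × 10^5 m³.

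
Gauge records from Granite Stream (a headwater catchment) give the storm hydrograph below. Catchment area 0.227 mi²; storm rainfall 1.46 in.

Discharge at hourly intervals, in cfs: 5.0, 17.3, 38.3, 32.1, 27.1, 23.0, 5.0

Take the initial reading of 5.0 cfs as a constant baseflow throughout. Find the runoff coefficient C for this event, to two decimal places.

C ≈ 0.53

ΣQ_DR = 112.8 cfs; V = ΣQ_DR·Δt = 4.061 × 10^5 ft³.
Runoff depth d = V / A = 0.7700 in.
C = d / P = 0.7700 / 1.46 = 0.53.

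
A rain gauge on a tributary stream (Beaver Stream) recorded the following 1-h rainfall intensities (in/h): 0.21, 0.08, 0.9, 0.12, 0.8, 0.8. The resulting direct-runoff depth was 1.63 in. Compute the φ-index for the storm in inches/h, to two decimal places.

Only the 3 blocks with intensity above φ contribute runoff: 0.9, 0.8, 0.8 in/h.
Σ(I−φ)·Δt = d  ⇒  (0.9+0.8+0.8 − 3φ)·1 = 1.63
φ = (2.500 − 1.63/1) / 3 = 0.29 in/h.

φ ≈ 0.29 in/h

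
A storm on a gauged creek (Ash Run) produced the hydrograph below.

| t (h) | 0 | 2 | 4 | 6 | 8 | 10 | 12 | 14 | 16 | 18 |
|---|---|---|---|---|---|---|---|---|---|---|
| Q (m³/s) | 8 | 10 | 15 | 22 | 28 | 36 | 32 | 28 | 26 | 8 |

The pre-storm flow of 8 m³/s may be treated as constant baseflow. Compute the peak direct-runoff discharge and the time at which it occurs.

Subtracting baseflow gives direct-runoff ordinates: 0.0, 2.0, 7.0, 14.0, 20.0, 28.0, 24.0, 20.0, 18.0, 0.0 m³/s.
The maximum is 28.0 m³/s, occurring at the reading for t = 10 h.

Q_p = 28.0 m³/s at t = 10 h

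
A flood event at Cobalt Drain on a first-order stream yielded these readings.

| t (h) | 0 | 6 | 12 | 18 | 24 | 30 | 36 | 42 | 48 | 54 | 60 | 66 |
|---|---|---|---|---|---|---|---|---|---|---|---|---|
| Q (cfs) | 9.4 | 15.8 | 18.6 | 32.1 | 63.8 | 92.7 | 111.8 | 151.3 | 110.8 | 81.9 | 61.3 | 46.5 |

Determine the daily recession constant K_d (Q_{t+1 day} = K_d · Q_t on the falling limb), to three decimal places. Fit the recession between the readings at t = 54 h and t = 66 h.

Between t = 54 h and t = 66 h the flow falls from 81.9 to 46.5 cfs over 2×6 h = 12 h.
Per-interval ratio K = (46.5/81.9)^(1/2) = 0.7535; K_d = K^(24/6) = 0.322.

K_d ≈ 0.322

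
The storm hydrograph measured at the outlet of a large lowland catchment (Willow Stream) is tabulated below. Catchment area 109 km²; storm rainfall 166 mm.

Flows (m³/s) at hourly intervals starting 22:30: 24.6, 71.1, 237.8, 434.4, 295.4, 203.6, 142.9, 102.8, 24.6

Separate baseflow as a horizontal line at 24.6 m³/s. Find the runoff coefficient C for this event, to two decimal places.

ΣQ_DR = 1316 m³/s; V = ΣQ_DR·Δt = 4.737 × 10^6 m³.
Runoff depth d = V / A = 43.46 mm.
C = d / P = 43.46 / 166 = 0.26.

C ≈ 0.26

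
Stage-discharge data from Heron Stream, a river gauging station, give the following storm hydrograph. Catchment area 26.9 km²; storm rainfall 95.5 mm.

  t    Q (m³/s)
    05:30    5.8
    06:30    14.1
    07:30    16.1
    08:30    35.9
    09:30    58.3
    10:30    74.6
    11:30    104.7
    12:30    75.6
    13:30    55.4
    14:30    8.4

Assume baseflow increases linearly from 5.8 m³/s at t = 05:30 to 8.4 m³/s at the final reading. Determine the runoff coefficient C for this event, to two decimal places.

C ≈ 0.53

ΣQ_DR = 377.9 m³/s; V = ΣQ_DR·Δt = 1.360 × 10^6 m³.
Runoff depth d = V / A = 50.57 mm.
C = d / P = 50.57 / 95.5 = 0.53.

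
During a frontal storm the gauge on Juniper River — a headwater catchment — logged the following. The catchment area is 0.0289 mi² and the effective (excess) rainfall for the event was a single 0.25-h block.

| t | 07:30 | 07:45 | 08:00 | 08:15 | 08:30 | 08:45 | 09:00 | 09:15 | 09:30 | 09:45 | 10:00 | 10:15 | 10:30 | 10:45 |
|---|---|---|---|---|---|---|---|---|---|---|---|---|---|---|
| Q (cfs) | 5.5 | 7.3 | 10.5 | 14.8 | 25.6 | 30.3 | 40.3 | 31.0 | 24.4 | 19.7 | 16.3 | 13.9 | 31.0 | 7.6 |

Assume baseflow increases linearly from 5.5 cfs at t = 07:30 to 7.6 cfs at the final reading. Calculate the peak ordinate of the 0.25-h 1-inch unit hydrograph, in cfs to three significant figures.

Direct runoff: 0.00, 1.64, 4.68, 8.82, 19.45, 23.99, 33.83, 24.37, 17.61, 12.75, 9.18, 6.62, 23.56, 0.00 cfs; ΣQ_DR = 186.5 cfs, peak = 33.83 cfs.
Runoff depth d = ΣQ_DR·Δt / A = 186.5 × 900 / (0.0289 mi²) = 2.500 in.
The 1-inch UH is the DRH scaled by (1 in)/d, so U_p = 33.83 × 1/2.500 = 13.5 cfs.

U_p ≈ 13.5 cfs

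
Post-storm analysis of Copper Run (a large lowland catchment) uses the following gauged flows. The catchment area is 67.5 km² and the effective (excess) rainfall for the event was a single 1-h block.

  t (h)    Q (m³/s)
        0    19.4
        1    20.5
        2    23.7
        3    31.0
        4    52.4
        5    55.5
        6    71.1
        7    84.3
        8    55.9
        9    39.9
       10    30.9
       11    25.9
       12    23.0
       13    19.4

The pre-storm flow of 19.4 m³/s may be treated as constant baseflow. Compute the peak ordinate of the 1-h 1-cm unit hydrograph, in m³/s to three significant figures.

Direct runoff: 0.0, 1.1, 4.3, 11.6, 33.0, 36.1, 51.7, 64.9, 36.5, 20.5, 11.5, 6.5, 3.6, 0.0 m³/s; ΣQ_DR = 281.3 m³/s, peak = 64.9 m³/s.
Runoff depth d = ΣQ_DR·Δt / A = 281.3 × 3600 / (67.5 km²) = 15.00 mm.
The 1-cm UH is the DRH scaled by (10 mm)/d, so U_p = 64.9 × 10/15.00 = 43.3 m³/s.

U_p ≈ 43.3 m³/s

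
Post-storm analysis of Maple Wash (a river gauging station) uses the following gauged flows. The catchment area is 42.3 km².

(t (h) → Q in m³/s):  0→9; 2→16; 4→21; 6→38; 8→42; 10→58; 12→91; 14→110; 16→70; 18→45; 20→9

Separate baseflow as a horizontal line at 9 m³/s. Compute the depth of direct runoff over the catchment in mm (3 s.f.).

d ≈ 69.8 mm

Direct runoff: 0.0, 7.0, 12.0, 29.0, 33.0, 49.0, 82.0, 101.0, 61.0, 36.0, 0.0 m³/s; ΣQ_DR = 410.0 m³/s.
V = ΣQ_DR · Δt = 410.0 × 7200 s = 2.952 × 10^6 m³.
Over A = 42.3 km², depth = V / A = 69.8 mm.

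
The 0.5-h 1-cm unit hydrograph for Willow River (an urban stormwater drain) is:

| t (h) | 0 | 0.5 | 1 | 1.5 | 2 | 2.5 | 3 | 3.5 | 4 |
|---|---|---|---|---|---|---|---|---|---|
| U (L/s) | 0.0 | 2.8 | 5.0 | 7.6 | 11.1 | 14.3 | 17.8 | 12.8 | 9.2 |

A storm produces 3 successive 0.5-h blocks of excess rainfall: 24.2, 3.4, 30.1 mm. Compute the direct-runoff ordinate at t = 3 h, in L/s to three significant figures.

By discrete convolution, Q_j = Σ (P_i / 10 mm) · U_{j−i}.
At t = 3 h (j=6): Q = (24.2/10)·17.8 + (3.4/10)·14.3 + (30.1/10)·11.1 = 81.3 L/s.

Q ≈ 81.3 L/s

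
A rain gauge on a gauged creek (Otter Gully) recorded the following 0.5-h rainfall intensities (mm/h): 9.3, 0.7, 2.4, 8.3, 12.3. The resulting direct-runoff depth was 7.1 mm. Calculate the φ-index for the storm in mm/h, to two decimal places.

φ ≈ 5.23 mm/h

Only the 3 blocks with intensity above φ contribute runoff: 9.3, 8.3, 12.3 mm/h.
Σ(I−φ)·Δt = d  ⇒  (9.3+8.3+12.3 − 3φ)·0.5 = 7.1
φ = (29.90 − 7.1/0.5) / 3 = 5.23 mm/h.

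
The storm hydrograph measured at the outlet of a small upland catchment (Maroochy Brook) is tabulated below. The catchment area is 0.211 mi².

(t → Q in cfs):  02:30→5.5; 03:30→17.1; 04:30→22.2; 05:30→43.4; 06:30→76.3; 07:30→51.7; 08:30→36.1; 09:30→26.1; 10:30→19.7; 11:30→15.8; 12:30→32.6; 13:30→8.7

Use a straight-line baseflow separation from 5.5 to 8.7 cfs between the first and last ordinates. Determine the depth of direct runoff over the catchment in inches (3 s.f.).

d ≈ 1.98 in

Direct runoff: 0.00, 11.31, 16.12, 37.03, 69.64, 44.75, 28.85, 18.56, 11.87, 7.68, 24.19, 0.00 cfs; ΣQ_DR = 270.0 cfs.
V = ΣQ_DR · Δt = 270.0 × 3600 s = 9.720 × 10^5 ft³.
Over A = 0.211 mi², depth = V / A = 1.98 in.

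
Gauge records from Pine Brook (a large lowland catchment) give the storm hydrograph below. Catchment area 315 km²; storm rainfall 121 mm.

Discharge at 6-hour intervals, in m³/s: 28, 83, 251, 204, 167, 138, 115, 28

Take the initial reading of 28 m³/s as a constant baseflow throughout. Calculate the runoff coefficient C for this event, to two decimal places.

C ≈ 0.45

ΣQ_DR = 790.0 m³/s; V = ΣQ_DR·Δt = 1.706 × 10^7 m³.
Runoff depth d = V / A = 54.17 mm.
C = d / P = 54.17 / 121 = 0.45.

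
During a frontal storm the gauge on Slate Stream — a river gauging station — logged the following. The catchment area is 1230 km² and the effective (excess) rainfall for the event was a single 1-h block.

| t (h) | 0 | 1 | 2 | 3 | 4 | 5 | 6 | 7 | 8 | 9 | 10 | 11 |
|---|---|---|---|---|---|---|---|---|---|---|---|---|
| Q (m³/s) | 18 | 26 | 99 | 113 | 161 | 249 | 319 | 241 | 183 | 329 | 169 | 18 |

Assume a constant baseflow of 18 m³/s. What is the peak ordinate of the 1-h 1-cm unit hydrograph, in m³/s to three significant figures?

Direct runoff: 0.0, 8.0, 81.0, 95.0, 143.0, 231.0, 301.0, 223.0, 165.0, 311.0, 151.0, 0.0 m³/s; ΣQ_DR = 1709 m³/s, peak = 311.0 m³/s.
Runoff depth d = ΣQ_DR·Δt / A = 1709 × 3600 / (1230 km²) = 5.002 mm.
The 1-cm UH is the DRH scaled by (10 mm)/d, so U_p = 311.0 × 10/5.002 = 622 m³/s.

U_p ≈ 622 m³/s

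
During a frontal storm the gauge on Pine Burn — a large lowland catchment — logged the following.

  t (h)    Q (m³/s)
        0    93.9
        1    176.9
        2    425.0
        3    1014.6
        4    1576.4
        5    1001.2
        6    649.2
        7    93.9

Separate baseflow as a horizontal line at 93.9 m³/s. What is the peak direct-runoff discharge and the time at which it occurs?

Subtracting baseflow gives direct-runoff ordinates: 0.0, 83.0, 331.1, 920.7, 1482.5, 907.3, 555.3, 0.0 m³/s.
The maximum is 1482.5 m³/s, occurring at the reading for t = 4 h.

Q_p = 1482.5 m³/s at t = 4 h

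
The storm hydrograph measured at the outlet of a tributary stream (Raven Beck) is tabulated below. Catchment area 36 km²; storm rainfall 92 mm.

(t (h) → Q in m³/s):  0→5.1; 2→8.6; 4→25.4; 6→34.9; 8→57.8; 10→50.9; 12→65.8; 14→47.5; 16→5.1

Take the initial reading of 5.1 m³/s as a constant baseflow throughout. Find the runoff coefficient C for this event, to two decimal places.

C ≈ 0.55

ΣQ_DR = 255.2 m³/s; V = ΣQ_DR·Δt = 1.837 × 10^6 m³.
Runoff depth d = V / A = 51.04 mm.
C = d / P = 51.04 / 92 = 0.55.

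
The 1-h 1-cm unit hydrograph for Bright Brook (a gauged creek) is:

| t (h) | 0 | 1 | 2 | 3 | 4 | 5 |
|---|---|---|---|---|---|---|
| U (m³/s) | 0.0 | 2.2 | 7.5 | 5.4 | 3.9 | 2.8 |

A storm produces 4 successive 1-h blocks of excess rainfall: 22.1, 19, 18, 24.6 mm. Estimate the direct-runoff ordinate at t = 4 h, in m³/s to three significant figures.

By discrete convolution, Q_j = Σ (P_i / 10 mm) · U_{j−i}.
At t = 4 h (j=4): Q = (22.1/10)·3.9 + (19/10)·5.4 + (18/10)·7.5 + (24.6/10)·2.2 = 37.8 m³/s.

Q ≈ 37.8 m³/s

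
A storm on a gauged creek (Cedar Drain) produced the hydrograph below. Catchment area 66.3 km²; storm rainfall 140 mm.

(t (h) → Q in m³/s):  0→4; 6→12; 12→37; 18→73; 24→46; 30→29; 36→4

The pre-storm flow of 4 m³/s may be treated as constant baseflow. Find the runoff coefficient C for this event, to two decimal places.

C ≈ 0.41

ΣQ_DR = 177.0 m³/s; V = ΣQ_DR·Δt = 3.823 × 10^6 m³.
Runoff depth d = V / A = 57.67 mm.
C = d / P = 57.67 / 140 = 0.41.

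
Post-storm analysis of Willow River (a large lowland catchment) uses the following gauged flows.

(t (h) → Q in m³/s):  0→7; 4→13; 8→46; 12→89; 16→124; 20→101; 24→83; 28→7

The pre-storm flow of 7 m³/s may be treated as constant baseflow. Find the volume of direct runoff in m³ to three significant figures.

V ≈ 5.96 × 10^6 m³

Direct-runoff ordinates (Q − Q_b): 0.0, 6.0, 39.0, 82.0, 117.0, 94.0, 76.0, 0.0 m³/s.
ΣQ_DR = 414.0 m³/s.
With Δt = 4 h = 14400 s, V = ΣQ_DR · Δt = 414.0 × 14400 = 5.96 × 10^6 m³.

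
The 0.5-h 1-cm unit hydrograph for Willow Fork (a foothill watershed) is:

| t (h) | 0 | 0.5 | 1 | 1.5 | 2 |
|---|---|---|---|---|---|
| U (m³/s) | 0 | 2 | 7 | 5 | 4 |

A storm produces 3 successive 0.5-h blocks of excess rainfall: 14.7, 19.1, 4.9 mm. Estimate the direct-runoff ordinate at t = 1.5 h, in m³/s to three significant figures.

Q ≈ 21.7 m³/s

By discrete convolution, Q_j = Σ (P_i / 10 mm) · U_{j−i}.
At t = 1.5 h (j=3): Q = (14.7/10)·5 + (19.1/10)·7 + (4.9/10)·2 = 21.7 m³/s.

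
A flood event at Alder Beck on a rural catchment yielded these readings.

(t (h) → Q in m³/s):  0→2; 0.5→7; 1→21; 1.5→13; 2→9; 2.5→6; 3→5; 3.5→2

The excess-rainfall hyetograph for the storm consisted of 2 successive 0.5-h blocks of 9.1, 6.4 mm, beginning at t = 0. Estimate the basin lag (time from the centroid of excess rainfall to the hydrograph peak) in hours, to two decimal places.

t_L ≈ 0.54 h

Centroid of excess rainfall: t_c = Σ P_i·t̄_i / ΣP_i = 0.4565 h (block centres at 0.25, 0.75 h).
Hydrograph peak occurs at t = 1 h, so basin lag t_L = 1 − 0.4565 = 0.54 h.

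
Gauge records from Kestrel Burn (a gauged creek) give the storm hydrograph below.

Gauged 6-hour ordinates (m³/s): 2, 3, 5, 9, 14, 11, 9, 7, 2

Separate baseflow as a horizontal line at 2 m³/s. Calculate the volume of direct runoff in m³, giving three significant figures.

Direct-runoff ordinates (Q − Q_b): 0.0, 1.0, 3.0, 7.0, 12.0, 9.0, 7.0, 5.0, 0.0 m³/s.
ΣQ_DR = 44.00 m³/s.
With Δt = 6 h = 21600 s, V = ΣQ_DR · Δt = 44.00 × 21600 = 9.50 × 10^5 m³.

V ≈ 9.50 × 10^5 m³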